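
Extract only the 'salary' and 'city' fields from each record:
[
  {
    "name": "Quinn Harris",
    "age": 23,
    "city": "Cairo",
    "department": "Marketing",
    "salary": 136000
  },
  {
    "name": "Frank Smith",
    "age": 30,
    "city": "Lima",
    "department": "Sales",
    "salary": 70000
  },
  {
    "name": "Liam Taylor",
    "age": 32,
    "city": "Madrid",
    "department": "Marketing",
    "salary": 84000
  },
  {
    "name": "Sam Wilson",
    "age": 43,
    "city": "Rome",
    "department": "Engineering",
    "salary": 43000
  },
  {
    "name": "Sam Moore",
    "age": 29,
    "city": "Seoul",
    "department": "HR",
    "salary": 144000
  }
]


Original: 5 records with fields: name, age, city, department, salary
Keep: ['salary', 'city']
Drop: ['name', 'age', 'department']
Result: 5 records, 2 fields each

[
  {
    "salary": 136000,
    "city": "Cairo"
  },
  {
    "salary": 70000,
    "city": "Lima"
  },
  {
    "salary": 84000,
    "city": "Madrid"
  },
  {
    "salary": 43000,
    "city": "Rome"
  },
  {
    "salary": 144000,
    "city": "Seoul"
  }
]


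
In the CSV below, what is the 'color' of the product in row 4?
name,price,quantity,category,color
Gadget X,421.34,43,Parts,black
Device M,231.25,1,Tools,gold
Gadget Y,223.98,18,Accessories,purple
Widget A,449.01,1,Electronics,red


Query: Row 4 ('Widget A'), column 'color'
Value: red

red


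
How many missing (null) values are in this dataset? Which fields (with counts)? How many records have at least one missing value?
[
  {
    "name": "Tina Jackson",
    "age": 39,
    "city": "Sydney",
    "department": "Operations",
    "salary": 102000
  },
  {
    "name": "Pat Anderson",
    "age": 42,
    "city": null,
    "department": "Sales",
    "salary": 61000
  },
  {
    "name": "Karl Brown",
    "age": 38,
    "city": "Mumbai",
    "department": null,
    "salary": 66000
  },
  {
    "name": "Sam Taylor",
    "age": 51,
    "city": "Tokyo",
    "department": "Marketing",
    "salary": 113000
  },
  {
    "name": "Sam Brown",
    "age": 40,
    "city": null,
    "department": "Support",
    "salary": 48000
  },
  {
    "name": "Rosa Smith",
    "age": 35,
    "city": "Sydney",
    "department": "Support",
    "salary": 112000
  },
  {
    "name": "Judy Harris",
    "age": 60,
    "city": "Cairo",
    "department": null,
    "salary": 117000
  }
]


Checking for missing (null) values in 7 records:

  Tina Jackson: complete
  Pat Anderson: city
  Karl Brown: department
  Sam Taylor: complete
  Sam Brown: city
  Rosa Smith: complete
  Judy Harris: department

Per field:
  name: 0 missing
  age: 0 missing
  city: 2 missing
  department: 2 missing
  salary: 0 missing

Total missing values: 4
Records with any missing: 4

4 missing values (city: 2, department: 2); 4 incomplete records


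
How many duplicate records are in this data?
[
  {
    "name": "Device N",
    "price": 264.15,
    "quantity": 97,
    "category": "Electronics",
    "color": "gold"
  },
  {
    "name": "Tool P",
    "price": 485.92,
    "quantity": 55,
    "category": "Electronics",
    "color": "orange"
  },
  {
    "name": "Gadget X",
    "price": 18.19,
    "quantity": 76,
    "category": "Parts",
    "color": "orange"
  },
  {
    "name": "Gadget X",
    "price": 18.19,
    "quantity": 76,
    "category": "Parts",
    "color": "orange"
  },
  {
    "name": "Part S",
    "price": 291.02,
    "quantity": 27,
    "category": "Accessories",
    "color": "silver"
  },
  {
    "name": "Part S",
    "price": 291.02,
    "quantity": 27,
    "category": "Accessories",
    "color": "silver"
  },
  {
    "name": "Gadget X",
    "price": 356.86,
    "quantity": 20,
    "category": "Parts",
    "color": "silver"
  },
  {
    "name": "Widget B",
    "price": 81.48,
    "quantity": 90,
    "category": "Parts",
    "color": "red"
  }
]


Checking 8 records for duplicates:

  Row 1: Device N ($264.15, qty 97)
  Row 2: Tool P ($485.92, qty 55)
  Row 3: Gadget X ($18.19, qty 76)
  Row 4: Gadget X ($18.19, qty 76) <-- DUPLICATE
  Row 5: Part S ($291.02, qty 27)
  Row 6: Part S ($291.02, qty 27) <-- DUPLICATE
  Row 7: Gadget X ($356.86, qty 20)
  Row 8: Widget B ($81.48, qty 90)

Duplicates found: 2
Unique records: 6

2 duplicates, 6 unique


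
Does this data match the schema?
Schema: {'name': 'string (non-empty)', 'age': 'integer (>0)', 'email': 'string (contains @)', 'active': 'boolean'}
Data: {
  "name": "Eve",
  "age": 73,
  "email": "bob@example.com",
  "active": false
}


Validating each field against schema:
  name: OK (non-empty string)
  age: OK (positive integer)
  email: OK (string with @)
  active: OK (boolean)

Result: VALID

VALID


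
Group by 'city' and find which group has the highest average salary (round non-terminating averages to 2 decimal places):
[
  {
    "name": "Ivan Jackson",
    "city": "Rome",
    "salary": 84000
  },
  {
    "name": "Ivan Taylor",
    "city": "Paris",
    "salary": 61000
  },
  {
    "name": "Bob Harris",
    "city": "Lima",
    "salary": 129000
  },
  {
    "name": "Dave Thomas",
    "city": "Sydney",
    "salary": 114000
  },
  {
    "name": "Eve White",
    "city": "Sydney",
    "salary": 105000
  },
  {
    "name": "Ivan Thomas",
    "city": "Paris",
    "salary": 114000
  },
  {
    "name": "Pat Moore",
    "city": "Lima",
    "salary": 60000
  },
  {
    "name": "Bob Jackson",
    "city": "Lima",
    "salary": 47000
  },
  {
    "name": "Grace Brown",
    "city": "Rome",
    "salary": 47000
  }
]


Group by: city

Groups:
  Lima: 3 people, avg salary = 236000/3 ≈ $78666.67
  Paris: 2 people, avg salary = 175000/2 = $87500
  Rome: 2 people, avg salary = 131000/2 = $65500
  Sydney: 2 people, avg salary = 219000/2 = $109500

Highest average salary: Sydney ($109500)

Sydney ($109500)


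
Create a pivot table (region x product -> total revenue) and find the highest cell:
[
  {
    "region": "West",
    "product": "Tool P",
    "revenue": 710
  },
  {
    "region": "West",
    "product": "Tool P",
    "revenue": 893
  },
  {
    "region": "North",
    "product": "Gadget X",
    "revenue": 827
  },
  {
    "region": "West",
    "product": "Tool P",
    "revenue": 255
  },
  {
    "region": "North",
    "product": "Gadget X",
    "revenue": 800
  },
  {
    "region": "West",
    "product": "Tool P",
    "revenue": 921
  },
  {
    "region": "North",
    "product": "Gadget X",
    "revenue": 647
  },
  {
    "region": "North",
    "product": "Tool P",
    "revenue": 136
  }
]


Pivot: region (rows) x product (columns) -> total revenue

     Gadget X      Tool P      
North         2274           136  
West             0          2779  

Highest: West / Tool P = $2779

West / Tool P = $2779


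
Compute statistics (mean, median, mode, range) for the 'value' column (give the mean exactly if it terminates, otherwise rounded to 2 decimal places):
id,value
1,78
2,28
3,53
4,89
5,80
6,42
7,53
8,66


Data: [78, 28, 53, 89, 80, 42, 53, 66]
Count: 8
Sum: 489
Mean: 489/8 = 61.125
Sorted: [28, 42, 53, 53, 66, 78, 80, 89]
Median: 59.5
Mode: 53 (2 times)
Range: 89 - 28 = 61
Min: 28, Max: 89

mean=61.125, median=59.5, mode=53, range=61


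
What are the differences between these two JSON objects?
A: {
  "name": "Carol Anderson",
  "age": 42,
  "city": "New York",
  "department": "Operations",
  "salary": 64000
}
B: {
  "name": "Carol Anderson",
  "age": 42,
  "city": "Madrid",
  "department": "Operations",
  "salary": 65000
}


Comparing each field (in key order):
  name: same
  age: same
  city: DIFFERENT
  department: same
  salary: DIFFERENT
Differences:
  city: New York -> Madrid
  salary: 64000 -> 65000

2 field(s) changed

2 changes: city, salary


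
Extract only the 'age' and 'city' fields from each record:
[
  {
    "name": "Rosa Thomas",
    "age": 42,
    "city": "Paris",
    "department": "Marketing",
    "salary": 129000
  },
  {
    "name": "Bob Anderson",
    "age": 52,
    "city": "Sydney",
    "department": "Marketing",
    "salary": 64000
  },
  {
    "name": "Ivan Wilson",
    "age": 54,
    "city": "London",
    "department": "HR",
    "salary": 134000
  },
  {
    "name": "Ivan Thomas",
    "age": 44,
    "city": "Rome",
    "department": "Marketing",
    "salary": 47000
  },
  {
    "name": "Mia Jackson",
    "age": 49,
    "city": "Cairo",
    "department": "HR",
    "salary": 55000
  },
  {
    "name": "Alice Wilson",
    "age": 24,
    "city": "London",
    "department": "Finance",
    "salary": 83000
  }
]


Original: 6 records with fields: name, age, city, department, salary
Keep: ['age', 'city']
Drop: ['name', 'department', 'salary']
Result: 6 records, 2 fields each

[
  {
    "age": 42,
    "city": "Paris"
  },
  {
    "age": 52,
    "city": "Sydney"
  },
  {
    "age": 54,
    "city": "London"
  },
  {
    "age": 44,
    "city": "Rome"
  },
  {
    "age": 49,
    "city": "Cairo"
  },
  {
    "age": 24,
    "city": "London"
  }
]


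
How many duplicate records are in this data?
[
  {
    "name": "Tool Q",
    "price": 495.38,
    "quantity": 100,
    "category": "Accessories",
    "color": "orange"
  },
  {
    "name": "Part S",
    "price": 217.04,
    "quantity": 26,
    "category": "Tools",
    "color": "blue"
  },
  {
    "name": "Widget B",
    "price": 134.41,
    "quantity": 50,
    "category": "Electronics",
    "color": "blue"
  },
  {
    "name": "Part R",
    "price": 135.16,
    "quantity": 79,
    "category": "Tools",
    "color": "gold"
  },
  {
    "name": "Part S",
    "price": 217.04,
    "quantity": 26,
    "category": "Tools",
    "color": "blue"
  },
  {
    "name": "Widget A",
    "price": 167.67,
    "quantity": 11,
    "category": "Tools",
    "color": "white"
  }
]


Checking 6 records for duplicates:

  Row 1: Tool Q ($495.38, qty 100)
  Row 2: Part S ($217.04, qty 26)
  Row 3: Widget B ($134.41, qty 50)
  Row 4: Part R ($135.16, qty 79)
  Row 5: Part S ($217.04, qty 26) <-- DUPLICATE
  Row 6: Widget A ($167.67, qty 11)

Duplicates found: 1
Unique records: 5

1 duplicates, 5 unique


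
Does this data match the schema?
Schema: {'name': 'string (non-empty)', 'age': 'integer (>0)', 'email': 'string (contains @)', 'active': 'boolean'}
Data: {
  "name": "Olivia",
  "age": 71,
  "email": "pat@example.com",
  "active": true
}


Validating each field against schema:
  name: OK (non-empty string)
  age: OK (positive integer)
  email: OK (string with @)
  active: OK (boolean)

Result: VALID

VALID


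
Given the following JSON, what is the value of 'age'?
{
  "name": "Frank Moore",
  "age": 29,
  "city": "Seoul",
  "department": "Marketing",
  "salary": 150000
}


Looking up field 'age'
Value: 29

29


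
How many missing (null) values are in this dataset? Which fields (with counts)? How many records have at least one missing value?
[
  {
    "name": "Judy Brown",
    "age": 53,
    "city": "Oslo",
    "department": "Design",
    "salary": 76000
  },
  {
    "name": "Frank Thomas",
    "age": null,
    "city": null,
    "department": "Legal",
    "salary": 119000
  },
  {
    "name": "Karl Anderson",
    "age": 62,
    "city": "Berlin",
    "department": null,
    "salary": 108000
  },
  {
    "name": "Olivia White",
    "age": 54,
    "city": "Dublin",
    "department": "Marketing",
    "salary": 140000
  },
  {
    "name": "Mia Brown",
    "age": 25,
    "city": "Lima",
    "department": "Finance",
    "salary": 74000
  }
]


Checking for missing (null) values in 5 records:

  Judy Brown: complete
  Frank Thomas: age, city
  Karl Anderson: department
  Olivia White: complete
  Mia Brown: complete

Per field:
  name: 0 missing
  age: 1 missing
  city: 1 missing
  department: 1 missing
  salary: 0 missing

Total missing values: 3
Records with any missing: 2

3 missing values (age: 1, city: 1, department: 1); 2 incomplete records


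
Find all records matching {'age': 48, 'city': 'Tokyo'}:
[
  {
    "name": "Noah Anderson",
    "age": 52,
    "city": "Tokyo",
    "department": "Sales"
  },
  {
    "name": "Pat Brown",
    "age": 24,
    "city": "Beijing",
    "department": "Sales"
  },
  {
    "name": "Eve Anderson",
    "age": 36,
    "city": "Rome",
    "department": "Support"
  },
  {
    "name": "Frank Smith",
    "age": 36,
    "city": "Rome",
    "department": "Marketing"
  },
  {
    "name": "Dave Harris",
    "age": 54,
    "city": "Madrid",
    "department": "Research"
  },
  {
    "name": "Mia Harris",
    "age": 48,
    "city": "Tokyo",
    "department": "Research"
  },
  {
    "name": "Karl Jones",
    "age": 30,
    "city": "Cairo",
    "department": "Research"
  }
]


Search criteria: {'age': 48, 'city': 'Tokyo'}

Checking 7 records:
  Noah Anderson: {age: 52, city: Tokyo}
  Pat Brown: {age: 24, city: Beijing}
  Eve Anderson: {age: 36, city: Rome}
  Frank Smith: {age: 36, city: Rome}
  Dave Harris: {age: 54, city: Madrid}
  Mia Harris: {age: 48, city: Tokyo} <-- MATCH
  Karl Jones: {age: 30, city: Cairo}

Matches: ["Mia Harris"]

["Mia Harris"]


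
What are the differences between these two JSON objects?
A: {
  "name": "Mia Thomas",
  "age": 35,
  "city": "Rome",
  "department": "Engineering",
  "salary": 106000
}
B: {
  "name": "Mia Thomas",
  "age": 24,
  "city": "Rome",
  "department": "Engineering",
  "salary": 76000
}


Comparing each field (in key order):
  name: same
  age: DIFFERENT
  city: same
  department: same
  salary: DIFFERENT
Differences:
  age: 35 -> 24
  salary: 106000 -> 76000

2 field(s) changed

2 changes: age, salary


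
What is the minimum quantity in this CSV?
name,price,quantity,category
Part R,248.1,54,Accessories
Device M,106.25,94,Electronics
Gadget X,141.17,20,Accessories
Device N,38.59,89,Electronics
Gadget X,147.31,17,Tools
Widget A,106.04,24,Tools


Computing minimum quantity:
Values: [54, 94, 20, 89, 17, 24]
Min = 17

17


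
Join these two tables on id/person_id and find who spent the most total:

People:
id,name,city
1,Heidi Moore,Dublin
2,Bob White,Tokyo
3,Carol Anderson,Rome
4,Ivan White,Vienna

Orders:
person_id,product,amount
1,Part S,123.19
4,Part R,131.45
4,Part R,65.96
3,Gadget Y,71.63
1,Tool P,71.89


Join on: people.id = orders.person_id

Joined rows:
  Heidi Moore (Dublin) bought Part S for $123.19
  Ivan White (Vienna) bought Part R for $131.45
  Ivan White (Vienna) bought Part R for $65.96
  Carol Anderson (Rome) bought Gadget Y for $71.63
  Heidi Moore (Dublin) bought Tool P for $71.89

Total per person:
  Ivan White: $197.41
  Heidi Moore: $195.08
  Carol Anderson: $71.63

Top spender: Ivan White ($197.41)

Ivan White ($197.41)


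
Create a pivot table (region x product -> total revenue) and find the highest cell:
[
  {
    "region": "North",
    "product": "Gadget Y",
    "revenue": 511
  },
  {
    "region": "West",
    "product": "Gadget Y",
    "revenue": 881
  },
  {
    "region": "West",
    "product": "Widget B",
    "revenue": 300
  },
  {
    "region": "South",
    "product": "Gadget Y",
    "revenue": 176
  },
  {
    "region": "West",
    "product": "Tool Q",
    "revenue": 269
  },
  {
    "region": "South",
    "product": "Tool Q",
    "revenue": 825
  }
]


Pivot: region (rows) x product (columns) -> total revenue

     Gadget Y      Tool Q        Widget B    
North          511             0             0  
South          176           825             0  
West           881           269           300  

Highest: West / Gadget Y = $881

West / Gadget Y = $881


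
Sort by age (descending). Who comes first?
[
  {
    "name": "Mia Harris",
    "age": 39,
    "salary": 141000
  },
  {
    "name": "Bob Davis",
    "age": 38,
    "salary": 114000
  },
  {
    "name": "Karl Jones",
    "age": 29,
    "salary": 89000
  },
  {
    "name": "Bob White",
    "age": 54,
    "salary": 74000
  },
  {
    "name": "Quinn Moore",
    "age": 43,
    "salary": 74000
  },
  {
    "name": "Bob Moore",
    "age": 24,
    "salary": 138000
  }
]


Sort by: age (descending)

Sorted order:
  1. Bob White (age = 54)
  2. Quinn Moore (age = 43)
  3. Mia Harris (age = 39)
  4. Bob Davis (age = 38)
  5. Karl Jones (age = 29)
  6. Bob Moore (age = 24)

First: Bob White

Bob White


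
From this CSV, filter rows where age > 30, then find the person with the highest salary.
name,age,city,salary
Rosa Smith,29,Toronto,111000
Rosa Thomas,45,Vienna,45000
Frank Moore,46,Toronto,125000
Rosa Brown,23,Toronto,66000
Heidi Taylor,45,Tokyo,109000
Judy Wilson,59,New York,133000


Filter: age > 30
Sort by: salary (descending)

Filtered records (4):
  Judy Wilson, age 59, salary $133000
  Frank Moore, age 46, salary $125000
  Heidi Taylor, age 45, salary $109000
  Rosa Thomas, age 45, salary $45000

Highest salary: Judy Wilson ($133000)

Judy Wilson


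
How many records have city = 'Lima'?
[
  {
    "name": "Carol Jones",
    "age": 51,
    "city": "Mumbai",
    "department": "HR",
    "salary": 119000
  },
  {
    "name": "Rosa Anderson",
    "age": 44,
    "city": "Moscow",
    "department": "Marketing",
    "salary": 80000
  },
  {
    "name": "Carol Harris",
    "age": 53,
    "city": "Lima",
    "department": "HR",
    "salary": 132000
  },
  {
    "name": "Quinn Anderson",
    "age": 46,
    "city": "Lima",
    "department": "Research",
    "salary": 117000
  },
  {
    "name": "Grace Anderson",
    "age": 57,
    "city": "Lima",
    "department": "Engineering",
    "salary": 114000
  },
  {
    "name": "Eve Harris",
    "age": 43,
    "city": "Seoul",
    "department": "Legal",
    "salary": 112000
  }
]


Data: 6 records
Condition: city = 'Lima'

Checking each record:
  Carol Jones: Mumbai
  Rosa Anderson: Moscow
  Carol Harris: Lima MATCH
  Quinn Anderson: Lima MATCH
  Grace Anderson: Lima MATCH
  Eve Harris: Seoul

Count: 3

3


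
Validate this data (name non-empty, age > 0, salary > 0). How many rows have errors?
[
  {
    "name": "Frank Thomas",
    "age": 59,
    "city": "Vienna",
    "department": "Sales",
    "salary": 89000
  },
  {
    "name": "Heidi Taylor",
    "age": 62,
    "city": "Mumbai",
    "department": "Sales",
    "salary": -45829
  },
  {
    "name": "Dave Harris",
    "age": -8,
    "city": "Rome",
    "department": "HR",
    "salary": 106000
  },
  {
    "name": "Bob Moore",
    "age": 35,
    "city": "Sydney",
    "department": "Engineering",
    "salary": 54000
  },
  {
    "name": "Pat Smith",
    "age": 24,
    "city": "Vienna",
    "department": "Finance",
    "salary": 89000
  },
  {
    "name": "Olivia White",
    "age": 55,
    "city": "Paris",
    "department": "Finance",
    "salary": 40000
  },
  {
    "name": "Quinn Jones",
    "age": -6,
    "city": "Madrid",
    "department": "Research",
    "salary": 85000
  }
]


Validating 7 records:
Rules: name non-empty, age > 0, salary > 0

  Row 1 (Frank Thomas): OK
  Row 2 (Heidi Taylor): negative salary: -45829
  Row 3 (Dave Harris): negative age: -8
  Row 4 (Bob Moore): OK
  Row 5 (Pat Smith): OK
  Row 6 (Olivia White): OK
  Row 7 (Quinn Jones): negative age: -6

Total errors: 3

3 errors


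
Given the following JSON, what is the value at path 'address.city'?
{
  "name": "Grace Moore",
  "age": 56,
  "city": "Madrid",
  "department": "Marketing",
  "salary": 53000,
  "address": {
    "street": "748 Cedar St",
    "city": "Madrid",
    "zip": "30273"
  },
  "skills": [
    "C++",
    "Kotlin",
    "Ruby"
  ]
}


Query: address.city
Path: address -> city
Value: Madrid

Madrid


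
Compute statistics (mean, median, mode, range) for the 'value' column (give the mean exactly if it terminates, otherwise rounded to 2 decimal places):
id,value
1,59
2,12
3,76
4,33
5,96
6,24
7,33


Data: [59, 12, 76, 33, 96, 24, 33]
Count: 7
Sum: 333
Mean: 333/7 ≈ 47.57 (rounded to 2 decimal places)
Sorted: [12, 24, 33, 33, 59, 76, 96]
Median: 33.0
Mode: 33 (2 times)
Range: 96 - 12 = 84
Min: 12, Max: 96

mean≈47.57, median=33.0, mode=33, range=84


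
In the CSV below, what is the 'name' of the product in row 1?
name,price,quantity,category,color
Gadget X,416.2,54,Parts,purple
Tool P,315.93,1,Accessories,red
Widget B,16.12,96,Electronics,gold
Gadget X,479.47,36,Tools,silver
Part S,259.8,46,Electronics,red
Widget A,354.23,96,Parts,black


Query: Row 1 ('Gadget X'), column 'name'
Value: Gadget X

Gadget X


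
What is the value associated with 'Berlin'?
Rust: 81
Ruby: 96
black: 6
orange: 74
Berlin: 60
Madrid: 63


Looking up key 'Berlin'
Value: 60

60


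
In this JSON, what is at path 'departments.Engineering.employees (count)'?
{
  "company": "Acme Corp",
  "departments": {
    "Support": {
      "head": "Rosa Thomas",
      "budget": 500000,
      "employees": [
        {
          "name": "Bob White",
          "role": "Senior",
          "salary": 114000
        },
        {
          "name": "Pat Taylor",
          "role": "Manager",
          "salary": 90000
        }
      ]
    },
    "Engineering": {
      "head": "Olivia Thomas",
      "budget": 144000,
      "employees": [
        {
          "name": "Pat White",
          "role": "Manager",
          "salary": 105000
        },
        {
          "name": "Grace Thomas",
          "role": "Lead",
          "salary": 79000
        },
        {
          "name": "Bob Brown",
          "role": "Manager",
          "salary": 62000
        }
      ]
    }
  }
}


Path: departments.Engineering.employees (count)

Navigate:
  -> departments
  -> Engineering
  -> employees (array, length 3)

3


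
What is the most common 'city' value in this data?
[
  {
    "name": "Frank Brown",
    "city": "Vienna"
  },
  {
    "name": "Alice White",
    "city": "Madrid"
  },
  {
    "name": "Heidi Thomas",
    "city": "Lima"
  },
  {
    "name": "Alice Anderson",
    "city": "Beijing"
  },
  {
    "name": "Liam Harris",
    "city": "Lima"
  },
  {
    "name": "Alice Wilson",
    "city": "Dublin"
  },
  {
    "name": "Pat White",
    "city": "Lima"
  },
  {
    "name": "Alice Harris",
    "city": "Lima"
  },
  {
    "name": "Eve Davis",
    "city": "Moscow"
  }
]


Counting 'city' values across 9 records:

  Lima: 4 ####
  Vienna: 1 #
  Madrid: 1 #
  Beijing: 1 #
  Dublin: 1 #
  Moscow: 1 #

Most common: Lima (4 times)

Lima (4 times)


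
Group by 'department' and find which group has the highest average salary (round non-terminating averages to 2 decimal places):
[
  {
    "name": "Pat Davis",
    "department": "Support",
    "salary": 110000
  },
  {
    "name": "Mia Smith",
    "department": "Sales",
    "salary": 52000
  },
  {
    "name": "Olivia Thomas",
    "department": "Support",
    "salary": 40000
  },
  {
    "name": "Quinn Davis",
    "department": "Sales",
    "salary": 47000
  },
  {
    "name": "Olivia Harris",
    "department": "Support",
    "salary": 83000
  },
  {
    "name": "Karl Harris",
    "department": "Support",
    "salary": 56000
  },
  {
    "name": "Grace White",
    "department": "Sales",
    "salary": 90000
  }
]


Group by: department

Groups:
  Sales: 3 people, avg salary = 189000/3 = $63000
  Support: 4 people, avg salary = 289000/4 = $72250

Highest average salary: Support ($72250)

Support ($72250)


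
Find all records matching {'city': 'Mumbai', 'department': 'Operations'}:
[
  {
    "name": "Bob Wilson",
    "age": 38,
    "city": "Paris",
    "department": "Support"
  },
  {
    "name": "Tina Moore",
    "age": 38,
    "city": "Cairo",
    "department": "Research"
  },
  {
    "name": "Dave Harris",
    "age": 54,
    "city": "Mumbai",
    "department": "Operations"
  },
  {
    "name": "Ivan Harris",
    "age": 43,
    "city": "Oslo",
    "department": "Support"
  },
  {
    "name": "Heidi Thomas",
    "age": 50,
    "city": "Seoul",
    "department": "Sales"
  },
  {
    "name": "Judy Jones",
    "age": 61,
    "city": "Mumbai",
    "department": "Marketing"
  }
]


Search criteria: {'city': 'Mumbai', 'department': 'Operations'}

Checking 6 records:
  Bob Wilson: {city: Paris, department: Support}
  Tina Moore: {city: Cairo, department: Research}
  Dave Harris: {city: Mumbai, department: Operations} <-- MATCH
  Ivan Harris: {city: Oslo, department: Support}
  Heidi Thomas: {city: Seoul, department: Sales}
  Judy Jones: {city: Mumbai, department: Marketing}

Matches: ["Dave Harris"]

["Dave Harris"]


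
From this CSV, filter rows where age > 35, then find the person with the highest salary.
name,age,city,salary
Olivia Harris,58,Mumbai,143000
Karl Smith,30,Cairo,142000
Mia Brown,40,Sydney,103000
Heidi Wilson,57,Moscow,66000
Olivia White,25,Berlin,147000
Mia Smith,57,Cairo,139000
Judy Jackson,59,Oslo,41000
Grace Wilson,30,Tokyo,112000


Filter: age > 35
Sort by: salary (descending)

Filtered records (5):
  Olivia Harris, age 58, salary $143000
  Mia Smith, age 57, salary $139000
  Mia Brown, age 40, salary $103000
  Heidi Wilson, age 57, salary $66000
  Judy Jackson, age 59, salary $41000

Highest salary: Olivia Harris ($143000)

Olivia Harris


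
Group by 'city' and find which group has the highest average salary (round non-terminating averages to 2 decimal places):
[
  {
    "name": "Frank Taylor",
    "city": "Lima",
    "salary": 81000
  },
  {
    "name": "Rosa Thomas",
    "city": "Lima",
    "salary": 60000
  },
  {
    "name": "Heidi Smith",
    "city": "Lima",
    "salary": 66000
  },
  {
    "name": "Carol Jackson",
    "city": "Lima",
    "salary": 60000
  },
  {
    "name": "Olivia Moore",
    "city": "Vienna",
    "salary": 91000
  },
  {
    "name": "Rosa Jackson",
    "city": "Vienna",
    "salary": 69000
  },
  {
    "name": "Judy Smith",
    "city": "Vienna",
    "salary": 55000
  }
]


Group by: city

Groups:
  Lima: 4 people, avg salary = 267000/4 = $66750
  Vienna: 3 people, avg salary = 215000/3 ≈ $71666.67

Highest average salary: Vienna (≈$71666.67)

Vienna (≈$71666.67)


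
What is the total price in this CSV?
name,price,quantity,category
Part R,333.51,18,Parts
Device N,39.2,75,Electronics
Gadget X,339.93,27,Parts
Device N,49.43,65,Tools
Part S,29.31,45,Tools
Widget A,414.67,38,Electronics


Computing total price:
Values: [333.51, 39.2, 339.93, 49.43, 29.31, 414.67]
Sum = 1206.05

1206.05


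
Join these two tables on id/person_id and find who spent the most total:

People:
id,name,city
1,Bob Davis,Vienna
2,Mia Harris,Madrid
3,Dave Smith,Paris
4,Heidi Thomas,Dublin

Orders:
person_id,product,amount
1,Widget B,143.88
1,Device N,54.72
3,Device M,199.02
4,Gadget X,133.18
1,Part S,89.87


Join on: people.id = orders.person_id

Joined rows:
  Bob Davis (Vienna) bought Widget B for $143.88
  Bob Davis (Vienna) bought Device N for $54.72
  Dave Smith (Paris) bought Device M for $199.02
  Heidi Thomas (Dublin) bought Gadget X for $133.18
  Bob Davis (Vienna) bought Part S for $89.87

Total per person:
  Bob Davis: $288.47
  Dave Smith: $199.02
  Heidi Thomas: $133.18

Top spender: Bob Davis ($288.47)

Bob Davis ($288.47)


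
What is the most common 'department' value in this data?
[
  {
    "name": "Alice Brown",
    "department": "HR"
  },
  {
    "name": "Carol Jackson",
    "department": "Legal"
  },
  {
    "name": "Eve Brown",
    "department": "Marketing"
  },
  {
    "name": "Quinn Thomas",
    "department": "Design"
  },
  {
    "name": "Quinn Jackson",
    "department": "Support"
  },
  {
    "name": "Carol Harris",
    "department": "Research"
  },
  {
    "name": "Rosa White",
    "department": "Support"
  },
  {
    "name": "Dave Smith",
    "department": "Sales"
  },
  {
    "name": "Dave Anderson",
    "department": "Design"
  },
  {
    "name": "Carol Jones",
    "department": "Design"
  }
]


Counting 'department' values across 10 records:

  Design: 3 ###
  Support: 2 ##
  HR: 1 #
  Legal: 1 #
  Marketing: 1 #
  Research: 1 #
  Sales: 1 #

Most common: Design (3 times)

Design (3 times)


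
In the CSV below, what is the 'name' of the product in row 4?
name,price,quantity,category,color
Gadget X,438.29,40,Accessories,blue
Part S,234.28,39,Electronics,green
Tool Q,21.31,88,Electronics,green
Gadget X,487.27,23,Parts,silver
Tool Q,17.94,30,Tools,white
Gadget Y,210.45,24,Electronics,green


Query: Row 4 ('Gadget X'), column 'name'
Value: Gadget X

Gadget X


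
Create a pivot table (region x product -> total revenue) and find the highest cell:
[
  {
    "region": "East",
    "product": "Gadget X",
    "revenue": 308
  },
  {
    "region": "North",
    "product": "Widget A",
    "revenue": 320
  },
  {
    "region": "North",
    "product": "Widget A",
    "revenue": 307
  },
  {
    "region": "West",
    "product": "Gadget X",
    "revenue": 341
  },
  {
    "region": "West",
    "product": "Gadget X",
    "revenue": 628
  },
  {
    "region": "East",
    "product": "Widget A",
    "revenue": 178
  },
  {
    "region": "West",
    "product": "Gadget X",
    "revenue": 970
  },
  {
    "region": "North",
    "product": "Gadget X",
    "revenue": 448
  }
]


Pivot: region (rows) x product (columns) -> total revenue

     Gadget X      Widget A    
East           308           178  
North          448           627  
West          1939             0  

Highest: West / Gadget X = $1939

West / Gadget X = $1939


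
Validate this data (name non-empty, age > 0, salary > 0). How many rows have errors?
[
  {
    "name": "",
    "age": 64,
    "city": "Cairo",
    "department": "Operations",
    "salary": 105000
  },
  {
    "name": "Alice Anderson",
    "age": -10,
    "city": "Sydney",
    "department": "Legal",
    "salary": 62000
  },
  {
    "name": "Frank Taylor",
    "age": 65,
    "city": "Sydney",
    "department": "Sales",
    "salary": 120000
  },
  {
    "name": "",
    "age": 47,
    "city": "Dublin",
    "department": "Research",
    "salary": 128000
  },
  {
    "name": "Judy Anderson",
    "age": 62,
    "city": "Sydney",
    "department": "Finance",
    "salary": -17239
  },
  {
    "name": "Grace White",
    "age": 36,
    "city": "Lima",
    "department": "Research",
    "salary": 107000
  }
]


Validating 6 records:
Rules: name non-empty, age > 0, salary > 0

  Row 1 (???): empty name
  Row 2 (Alice Anderson): negative age: -10
  Row 3 (Frank Taylor): OK
  Row 4 (???): empty name
  Row 5 (Judy Anderson): negative salary: -17239
  Row 6 (Grace White): OK

Total errors: 4

4 errors


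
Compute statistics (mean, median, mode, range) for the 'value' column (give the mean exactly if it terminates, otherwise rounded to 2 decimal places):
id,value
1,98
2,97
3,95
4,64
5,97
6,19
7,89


Data: [98, 97, 95, 64, 97, 19, 89]
Count: 7
Sum: 559
Mean: 559/7 ≈ 79.86 (rounded to 2 decimal places)
Sorted: [19, 64, 89, 95, 97, 97, 98]
Median: 95.0
Mode: 97 (2 times)
Range: 98 - 19 = 79
Min: 19, Max: 98

mean≈79.86, median=95.0, mode=97, range=79


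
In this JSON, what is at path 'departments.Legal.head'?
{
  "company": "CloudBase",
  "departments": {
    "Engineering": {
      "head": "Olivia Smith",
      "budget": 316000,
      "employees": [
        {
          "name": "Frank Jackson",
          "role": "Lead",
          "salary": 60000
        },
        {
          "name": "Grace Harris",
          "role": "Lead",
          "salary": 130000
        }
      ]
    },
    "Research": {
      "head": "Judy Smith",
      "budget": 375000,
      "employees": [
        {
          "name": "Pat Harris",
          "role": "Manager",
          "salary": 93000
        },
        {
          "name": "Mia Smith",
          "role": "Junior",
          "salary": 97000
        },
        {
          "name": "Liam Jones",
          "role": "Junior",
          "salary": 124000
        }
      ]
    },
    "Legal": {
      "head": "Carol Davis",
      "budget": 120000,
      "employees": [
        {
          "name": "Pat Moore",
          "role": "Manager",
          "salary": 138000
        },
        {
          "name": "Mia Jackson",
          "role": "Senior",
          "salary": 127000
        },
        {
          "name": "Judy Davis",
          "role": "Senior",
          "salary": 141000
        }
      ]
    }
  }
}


Path: departments.Legal.head

Navigate:
  -> departments
  -> Legal
  -> head = 'Carol Davis'

Carol Davis


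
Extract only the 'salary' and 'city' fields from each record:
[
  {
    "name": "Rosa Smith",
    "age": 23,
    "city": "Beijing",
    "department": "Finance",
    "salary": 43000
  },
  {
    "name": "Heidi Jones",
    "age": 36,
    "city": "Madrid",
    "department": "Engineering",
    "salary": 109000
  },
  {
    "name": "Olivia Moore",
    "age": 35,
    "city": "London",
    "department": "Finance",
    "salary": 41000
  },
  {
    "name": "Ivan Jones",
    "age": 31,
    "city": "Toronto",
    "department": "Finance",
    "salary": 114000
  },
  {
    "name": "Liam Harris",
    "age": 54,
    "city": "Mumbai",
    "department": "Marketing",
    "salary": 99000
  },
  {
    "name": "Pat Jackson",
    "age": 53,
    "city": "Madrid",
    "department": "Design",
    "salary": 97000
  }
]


Original: 6 records with fields: name, age, city, department, salary
Keep: ['salary', 'city']
Drop: ['name', 'age', 'department']
Result: 6 records, 2 fields each

[
  {
    "salary": 43000,
    "city": "Beijing"
  },
  {
    "salary": 109000,
    "city": "Madrid"
  },
  {
    "salary": 41000,
    "city": "London"
  },
  {
    "salary": 114000,
    "city": "Toronto"
  },
  {
    "salary": 99000,
    "city": "Mumbai"
  },
  {
    "salary": 97000,
    "city": "Madrid"
  }
]


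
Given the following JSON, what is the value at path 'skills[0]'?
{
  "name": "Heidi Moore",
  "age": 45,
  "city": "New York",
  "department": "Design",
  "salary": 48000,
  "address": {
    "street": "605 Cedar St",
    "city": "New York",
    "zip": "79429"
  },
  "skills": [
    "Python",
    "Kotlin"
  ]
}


Query: skills[0]
Path: skills -> first element
Value: Python

Python


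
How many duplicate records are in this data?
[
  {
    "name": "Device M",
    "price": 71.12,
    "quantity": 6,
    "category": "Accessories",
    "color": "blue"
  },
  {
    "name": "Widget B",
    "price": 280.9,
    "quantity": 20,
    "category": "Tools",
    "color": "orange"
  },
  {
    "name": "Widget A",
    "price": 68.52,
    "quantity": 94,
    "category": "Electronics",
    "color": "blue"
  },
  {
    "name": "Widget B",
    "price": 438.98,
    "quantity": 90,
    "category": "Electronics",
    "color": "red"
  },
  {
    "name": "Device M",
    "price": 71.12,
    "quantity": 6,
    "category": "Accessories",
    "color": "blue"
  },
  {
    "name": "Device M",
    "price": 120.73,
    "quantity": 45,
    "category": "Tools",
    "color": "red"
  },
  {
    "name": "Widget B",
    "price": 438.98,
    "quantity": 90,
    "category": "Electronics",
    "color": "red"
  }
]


Checking 7 records for duplicates:

  Row 1: Device M ($71.12, qty 6)
  Row 2: Widget B ($280.9, qty 20)
  Row 3: Widget A ($68.52, qty 94)
  Row 4: Widget B ($438.98, qty 90)
  Row 5: Device M ($71.12, qty 6) <-- DUPLICATE
  Row 6: Device M ($120.73, qty 45)
  Row 7: Widget B ($438.98, qty 90) <-- DUPLICATE

Duplicates found: 2
Unique records: 5

2 duplicates, 5 unique


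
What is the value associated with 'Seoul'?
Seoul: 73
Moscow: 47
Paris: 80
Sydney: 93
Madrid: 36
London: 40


Looking up key 'Seoul'
Value: 73

73


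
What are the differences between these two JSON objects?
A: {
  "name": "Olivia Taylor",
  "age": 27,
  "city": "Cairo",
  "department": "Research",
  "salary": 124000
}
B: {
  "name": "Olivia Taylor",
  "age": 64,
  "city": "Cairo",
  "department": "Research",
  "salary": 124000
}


Comparing each field (in key order):
  name: same
  age: DIFFERENT
  city: same
  department: same
  salary: same
Differences:
  age: 27 -> 64

1 field(s) changed

1 change: age


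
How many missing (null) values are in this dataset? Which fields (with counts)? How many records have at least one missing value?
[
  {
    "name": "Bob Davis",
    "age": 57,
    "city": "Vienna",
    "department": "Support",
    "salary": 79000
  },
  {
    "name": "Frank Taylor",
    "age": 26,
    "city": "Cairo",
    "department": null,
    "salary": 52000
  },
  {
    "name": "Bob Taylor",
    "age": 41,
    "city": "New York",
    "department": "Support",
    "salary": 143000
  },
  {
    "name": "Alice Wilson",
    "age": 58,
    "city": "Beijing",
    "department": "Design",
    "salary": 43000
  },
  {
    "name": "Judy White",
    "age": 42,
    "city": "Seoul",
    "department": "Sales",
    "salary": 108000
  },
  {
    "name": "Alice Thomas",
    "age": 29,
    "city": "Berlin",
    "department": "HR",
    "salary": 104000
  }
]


Checking for missing (null) values in 6 records:

  Bob Davis: complete
  Frank Taylor: department
  Bob Taylor: complete
  Alice Wilson: complete
  Judy White: complete
  Alice Thomas: complete

Per field:
  name: 0 missing
  age: 0 missing
  city: 0 missing
  department: 1 missing
  salary: 0 missing

Total missing values: 1
Records with any missing: 1

1 missing values (department: 1); 1 incomplete records


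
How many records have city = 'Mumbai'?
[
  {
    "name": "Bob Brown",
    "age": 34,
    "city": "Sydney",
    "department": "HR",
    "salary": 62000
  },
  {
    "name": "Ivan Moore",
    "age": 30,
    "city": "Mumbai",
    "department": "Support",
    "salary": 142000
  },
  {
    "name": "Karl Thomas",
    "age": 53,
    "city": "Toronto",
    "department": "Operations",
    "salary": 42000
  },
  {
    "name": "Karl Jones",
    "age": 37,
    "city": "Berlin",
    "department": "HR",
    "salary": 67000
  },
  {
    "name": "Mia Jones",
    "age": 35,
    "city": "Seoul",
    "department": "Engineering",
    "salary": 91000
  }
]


Data: 5 records
Condition: city = 'Mumbai'

Checking each record:
  Bob Brown: Sydney
  Ivan Moore: Mumbai MATCH
  Karl Thomas: Toronto
  Karl Jones: Berlin
  Mia Jones: Seoul

Count: 1

1


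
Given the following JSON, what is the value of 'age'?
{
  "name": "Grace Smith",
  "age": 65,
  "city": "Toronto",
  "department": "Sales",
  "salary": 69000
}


Looking up field 'age'
Value: 65

65


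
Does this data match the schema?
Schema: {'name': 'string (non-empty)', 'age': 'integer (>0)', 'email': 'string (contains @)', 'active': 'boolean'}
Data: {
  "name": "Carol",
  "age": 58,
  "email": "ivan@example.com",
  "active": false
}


Validating each field against schema:
  name: OK (non-empty string)
  age: OK (positive integer)
  email: OK (string with @)
  active: OK (boolean)

Result: VALID

VALID


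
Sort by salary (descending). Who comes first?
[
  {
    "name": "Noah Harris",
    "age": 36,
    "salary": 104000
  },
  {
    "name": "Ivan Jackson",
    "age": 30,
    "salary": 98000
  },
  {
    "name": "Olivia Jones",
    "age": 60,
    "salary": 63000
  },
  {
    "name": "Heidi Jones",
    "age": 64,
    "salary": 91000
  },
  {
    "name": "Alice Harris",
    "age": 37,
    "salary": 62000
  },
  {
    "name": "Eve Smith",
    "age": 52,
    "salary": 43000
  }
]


Sort by: salary (descending)

Sorted order:
  1. Noah Harris (salary = 104000)
  2. Ivan Jackson (salary = 98000)
  3. Heidi Jones (salary = 91000)
  4. Olivia Jones (salary = 63000)
  5. Alice Harris (salary = 62000)
  6. Eve Smith (salary = 43000)

First: Noah Harris

Noah Harris


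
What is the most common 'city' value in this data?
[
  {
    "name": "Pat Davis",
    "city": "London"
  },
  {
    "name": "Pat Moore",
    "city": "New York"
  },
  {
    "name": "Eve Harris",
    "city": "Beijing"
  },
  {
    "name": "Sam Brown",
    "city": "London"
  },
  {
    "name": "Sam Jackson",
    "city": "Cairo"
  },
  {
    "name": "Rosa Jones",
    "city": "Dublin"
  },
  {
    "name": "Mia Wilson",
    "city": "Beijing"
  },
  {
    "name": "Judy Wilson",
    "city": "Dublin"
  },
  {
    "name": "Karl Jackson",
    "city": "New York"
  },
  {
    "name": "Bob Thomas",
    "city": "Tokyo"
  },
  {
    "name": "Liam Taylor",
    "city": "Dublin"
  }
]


Counting 'city' values across 11 records:

  Dublin: 3 ###
  London: 2 ##
  New York: 2 ##
  Beijing: 2 ##
  Cairo: 1 #
  Tokyo: 1 #

Most common: Dublin (3 times)

Dublin (3 times)


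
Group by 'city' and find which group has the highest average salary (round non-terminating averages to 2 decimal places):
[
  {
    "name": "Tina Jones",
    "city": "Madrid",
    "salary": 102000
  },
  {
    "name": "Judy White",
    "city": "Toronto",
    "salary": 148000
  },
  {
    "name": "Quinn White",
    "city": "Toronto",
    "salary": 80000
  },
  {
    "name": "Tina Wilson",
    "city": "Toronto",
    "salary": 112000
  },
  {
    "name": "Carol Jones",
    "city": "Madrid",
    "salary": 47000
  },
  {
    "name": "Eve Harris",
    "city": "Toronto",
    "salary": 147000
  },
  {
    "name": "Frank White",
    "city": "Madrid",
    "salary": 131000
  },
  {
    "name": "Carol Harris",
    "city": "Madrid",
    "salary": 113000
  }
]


Group by: city

Groups:
  Madrid: 4 people, avg salary = 393000/4 = $98250
  Toronto: 4 people, avg salary = 487000/4 = $121750

Highest average salary: Toronto ($121750)

Toronto ($121750)
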